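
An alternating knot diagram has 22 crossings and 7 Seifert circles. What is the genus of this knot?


For alternating knots, g = (c - s + 1)/2.
= (22 - 7 + 1)/2
= 16/2 = 8

8


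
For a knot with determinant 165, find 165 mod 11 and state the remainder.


Step 1: A knot is p-colorable if and only if p divides its determinant.
Step 2: Compute 165 mod 11.
165 = 15 * 11 + 0
Step 3: 165 mod 11 = 0
Step 4: The knot is 11-colorable: yes

0


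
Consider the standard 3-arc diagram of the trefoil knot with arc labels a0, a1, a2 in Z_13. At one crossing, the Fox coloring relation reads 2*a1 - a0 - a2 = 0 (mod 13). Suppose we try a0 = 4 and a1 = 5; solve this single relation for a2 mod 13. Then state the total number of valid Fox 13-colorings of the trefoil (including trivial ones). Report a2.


Step 1: Apply the given crossing relation 2*a1 - a0 - a2 = 0 (mod 13).
  a2 = 2*a1 - a0 mod 13
  a2 = 2*5 - 4 mod 13
  a2 = 10 - 4 mod 13
  a2 = 6 mod 13 = 6
Step 2: The trefoil has determinant 3.
  Number of Fox p-colorings (p prime) is p^2 if p = 3, else p.
  Since 13 does not divide 3, only trivial (constant) colorings exist.
  (So the trial a0 = 4, a1 = 5 with a0 != a1 does NOT extend to a valid coloring of the whole trefoil: the other two crossing relations require 3*(a1 - a0) = 0 (mod 13), which fails.)
  Total colorings = 13
Step 3: a2 = 6, total Fox 13-colorings = 13

6


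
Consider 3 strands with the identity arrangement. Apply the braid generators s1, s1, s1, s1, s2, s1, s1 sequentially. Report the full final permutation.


Starting with identity [1, 2, 3].
Apply generators in sequence:
  After s1: [2, 1, 3]
  After s1: [1, 2, 3]
  After s1: [2, 1, 3]
  After s1: [1, 2, 3]
  After s2: [1, 3, 2]
  After s1: [3, 1, 2]
  After s1: [1, 3, 2]
Final permutation: [1, 3, 2]

[1, 3, 2]


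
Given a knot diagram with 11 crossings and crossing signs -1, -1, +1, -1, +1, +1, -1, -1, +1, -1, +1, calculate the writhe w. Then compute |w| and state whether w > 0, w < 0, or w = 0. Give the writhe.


Step 1: Count positive crossings (+1).
Positive crossings: 5
Step 2: Count negative crossings (-1).
Negative crossings: 6
Step 3: Writhe = (positive) - (negative)
w = 5 - 6 = -1
Step 4: |w| = 1, and w is negative

-1


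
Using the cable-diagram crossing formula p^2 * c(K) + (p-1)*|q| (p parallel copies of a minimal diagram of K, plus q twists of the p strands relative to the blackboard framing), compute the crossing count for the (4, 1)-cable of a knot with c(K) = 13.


Step 1: Each of the c(K) crossings of the companion diagram becomes p*p = p^2 crossings among the p parallel strands, and each of the |q| twists s_1 s_2 ... s_(p-1) adds (p-1) crossings.
  Crossings = p^2 * c(K) + (p-1)*|q|
Step 2: = 4^2 * 13 + (4-1)*1
Step 3: = 16*13 + 3*1
Step 4: = 208 + 3 = 211

211


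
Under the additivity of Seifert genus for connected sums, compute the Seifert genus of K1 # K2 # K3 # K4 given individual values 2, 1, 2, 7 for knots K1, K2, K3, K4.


The Seifert genus is additive under connected sum.
Seifert genus(K1 # K2 # K3 # K4) = (2) + (1) + (2) + (7)
= 12

12


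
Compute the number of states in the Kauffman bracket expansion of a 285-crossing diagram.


Each crossing contributes 2 choices (A-smoothing or B-smoothing).
Total states = 2^285 = 62165404551223330269422781018352605012557018849668464680057997111644937126566671941632

62165404551223330269422781018352605012557018849668464680057997111644937126566671941632


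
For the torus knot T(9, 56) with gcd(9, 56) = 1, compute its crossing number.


For a torus knot T(p, q) with gcd(p,q)=1,
the crossing number is min(p*(q-1), q*(p-1)).
p*(q-1) = 9*55 = 495
q*(p-1) = 56*8 = 448
min(495, 448) = 448

448


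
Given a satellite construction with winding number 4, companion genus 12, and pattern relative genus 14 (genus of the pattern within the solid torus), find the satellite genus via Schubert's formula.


Schubert: g(satellite) = g_rel(pattern) + |winding| * g(companion),
where g_rel(pattern) is the genus of the pattern relative to the solid torus.
= 14 + 4 * 12
= 14 + 48 = 62

62


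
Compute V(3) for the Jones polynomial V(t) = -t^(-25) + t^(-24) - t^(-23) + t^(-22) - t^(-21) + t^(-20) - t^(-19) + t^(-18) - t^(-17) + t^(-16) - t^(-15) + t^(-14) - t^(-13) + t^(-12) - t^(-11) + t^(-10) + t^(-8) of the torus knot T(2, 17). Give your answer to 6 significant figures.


Substituting t = 3 into V(t) = -t^(-25) + t^(-24) - t^(-23) + t^(-22) - t^(-21) + t^(-20) - t^(-19) + t^(-18) - t^(-17) + t^(-16) - t^(-15) + t^(-14) - t^(-13) + t^(-12) - t^(-11) + t^(-10) + t^(-8):
  (-)t^(-25) = -1.18024e-12
  (+)t^(-24) = 3.54071e-12
  (-)t^(-23) = -1.06221e-11
  (+)t^(-22) = 3.18664e-11
  (-)t^(-21) = -9.55991e-11
  (+)t^(-20) = 2.86797e-10
  (-)t^(-19) = -8.60392e-10
  (+)t^(-18) = 2.58117e-09
  (-)t^(-17) = -7.74352e-09
  (+)t^(-16) = 2.32306e-08
  (-)t^(-15) = -6.96917e-08
  (+)t^(-14) = 2.09075e-07
  (-)t^(-13) = -6.27225e-07
  (+)t^(-12) = 1.88168e-06
  (-)t^(-11) = -5.64503e-06
  (+)t^(-10) = 1.69351e-05
  (+)t^(-8) = 0.000152416
Sum = (-1.18024e-12) + (3.54071e-12) + (-1.06221e-11) + (3.18664e-11) + (-9.55991e-11) + (2.86797e-10) + (-8.60392e-10) + (2.58117e-09) + (-7.74352e-09) + (2.32306e-08) + (-6.96917e-08) + (2.09075e-07) + (-6.27225e-07) + (1.88168e-06) + (-5.64503e-06) + (1.69351e-05) + (0.000152416)
= 0.0001651171058
Rounded to 6 significant figures: 0.000165117

0.000165117


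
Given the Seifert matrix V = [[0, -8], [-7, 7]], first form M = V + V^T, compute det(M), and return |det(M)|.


Step 1: Form V + V^T where V = [[0, -8], [-7, 7]]
  V^T = [[0, -7], [-8, 7]]
  V + V^T = [[0, -15], [-15, 14]]
Step 2: det(V + V^T) = 0*14 - (-15)*(-15)
  = 0 - 225 = -225
Step 3: Knot determinant = |det(V + V^T)| = |-225| = 225

225


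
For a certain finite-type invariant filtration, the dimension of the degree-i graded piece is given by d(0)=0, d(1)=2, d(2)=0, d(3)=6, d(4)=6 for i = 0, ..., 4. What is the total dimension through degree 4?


Total dimension = d(0) + d(1) + ... + d(4)
= 0 + 2 + 0 + 6 + 6
= 14

14


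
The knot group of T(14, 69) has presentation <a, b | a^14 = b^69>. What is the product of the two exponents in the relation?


The relation is a^14 = b^69.
Product of exponents = 14 * 69
= 966

966


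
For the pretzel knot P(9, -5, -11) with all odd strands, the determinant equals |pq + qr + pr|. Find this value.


Step 1: Compute pq + qr + pr.
pq = 9*(-5) = -45
qr = (-5)*(-11) = 55
pr = 9*(-11) = -99
pq + qr + pr = -45 + 55 + (-99) = -89
Step 2: Take absolute value.
det(P(9,-5,-11)) = |-89| = 89

89


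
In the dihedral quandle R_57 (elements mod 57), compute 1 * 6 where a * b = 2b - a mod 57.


1 * 6 = 2*6 - 1 mod 57
= 12 - 1 mod 57
= 11 mod 57 = 11

11


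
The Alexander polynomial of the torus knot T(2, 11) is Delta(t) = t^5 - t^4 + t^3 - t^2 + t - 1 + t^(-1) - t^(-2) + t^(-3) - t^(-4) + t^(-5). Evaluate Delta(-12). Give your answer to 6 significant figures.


Substituting t = -12 into Delta(t) = t^5 - t^4 + t^3 - t^2 + t - 1 + t^(-1) - t^(-2) + t^(-3) - t^(-4) + t^(-5):
Term values: (-248832) + (-20736) + (-1728) + (-144) + (-12) + (-1) + (-0.0833333) + (-0.00694444) + (-0.000578704) + (-4.82253e-05) + (-4.01878e-06)
Sum = -271453.0909
Rounded to 6 significant figures: -271453

-271453


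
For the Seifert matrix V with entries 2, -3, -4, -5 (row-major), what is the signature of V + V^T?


Step 1: V + V^T = [[4, -7], [-7, -10]]
Step 2: trace = -6, det = -89
Step 3: Discriminant = (-6)^2 - 4*(-89) = 392
Step 4: Eigenvalues: 6.89949, -12.8995
Step 5: Signature = (# positive eigenvalues) - (# negative eigenvalues) = 0

0


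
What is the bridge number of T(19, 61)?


The bridge number of T(p,q) is min(p,q).
min(19, 61) = 19

19


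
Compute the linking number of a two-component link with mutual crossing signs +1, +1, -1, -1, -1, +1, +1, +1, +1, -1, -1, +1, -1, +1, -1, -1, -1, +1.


Step 1: Count positive crossings: 9
Step 2: Count negative crossings: 9
Step 3: Sum of signs = 9 - 9 = 0
Step 4: Linking number = sum/2 = 0/2 = 0

0


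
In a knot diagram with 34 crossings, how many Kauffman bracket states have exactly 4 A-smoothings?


We choose which 4 of 34 crossings get A-smoothings.
C(34, 4) = 34! / (4! * 30!)
= 46376

46376


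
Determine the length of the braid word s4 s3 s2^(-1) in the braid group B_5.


The word length counts the number of generators (including inverses).
Listing each generator: s4, s3, s2^(-1)
There are 3 generators in this braid word.

3


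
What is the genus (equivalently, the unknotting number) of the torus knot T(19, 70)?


For a torus knot T(p,q), both the unknotting number and genus equal (p-1)(q-1)/2.
= (19-1)(70-1)/2
= 18*69/2
= 1242/2 = 621

621


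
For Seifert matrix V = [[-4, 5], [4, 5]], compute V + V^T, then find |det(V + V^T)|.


Step 1: Form V + V^T where V = [[-4, 5], [4, 5]]
  V^T = [[-4, 4], [5, 5]]
  V + V^T = [[-8, 9], [9, 10]]
Step 2: det(V + V^T) = (-8)*10 - 9*9
  = -80 - 81 = -161
Step 3: Knot determinant = |det(V + V^T)| = |-161| = 161

161


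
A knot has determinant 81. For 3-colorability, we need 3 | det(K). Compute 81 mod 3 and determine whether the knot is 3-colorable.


Step 1: A knot is p-colorable if and only if p divides its determinant.
Step 2: Compute 81 mod 3.
81 = 27 * 3 + 0
Step 3: 81 mod 3 = 0
Step 4: The knot is 3-colorable: yes

0


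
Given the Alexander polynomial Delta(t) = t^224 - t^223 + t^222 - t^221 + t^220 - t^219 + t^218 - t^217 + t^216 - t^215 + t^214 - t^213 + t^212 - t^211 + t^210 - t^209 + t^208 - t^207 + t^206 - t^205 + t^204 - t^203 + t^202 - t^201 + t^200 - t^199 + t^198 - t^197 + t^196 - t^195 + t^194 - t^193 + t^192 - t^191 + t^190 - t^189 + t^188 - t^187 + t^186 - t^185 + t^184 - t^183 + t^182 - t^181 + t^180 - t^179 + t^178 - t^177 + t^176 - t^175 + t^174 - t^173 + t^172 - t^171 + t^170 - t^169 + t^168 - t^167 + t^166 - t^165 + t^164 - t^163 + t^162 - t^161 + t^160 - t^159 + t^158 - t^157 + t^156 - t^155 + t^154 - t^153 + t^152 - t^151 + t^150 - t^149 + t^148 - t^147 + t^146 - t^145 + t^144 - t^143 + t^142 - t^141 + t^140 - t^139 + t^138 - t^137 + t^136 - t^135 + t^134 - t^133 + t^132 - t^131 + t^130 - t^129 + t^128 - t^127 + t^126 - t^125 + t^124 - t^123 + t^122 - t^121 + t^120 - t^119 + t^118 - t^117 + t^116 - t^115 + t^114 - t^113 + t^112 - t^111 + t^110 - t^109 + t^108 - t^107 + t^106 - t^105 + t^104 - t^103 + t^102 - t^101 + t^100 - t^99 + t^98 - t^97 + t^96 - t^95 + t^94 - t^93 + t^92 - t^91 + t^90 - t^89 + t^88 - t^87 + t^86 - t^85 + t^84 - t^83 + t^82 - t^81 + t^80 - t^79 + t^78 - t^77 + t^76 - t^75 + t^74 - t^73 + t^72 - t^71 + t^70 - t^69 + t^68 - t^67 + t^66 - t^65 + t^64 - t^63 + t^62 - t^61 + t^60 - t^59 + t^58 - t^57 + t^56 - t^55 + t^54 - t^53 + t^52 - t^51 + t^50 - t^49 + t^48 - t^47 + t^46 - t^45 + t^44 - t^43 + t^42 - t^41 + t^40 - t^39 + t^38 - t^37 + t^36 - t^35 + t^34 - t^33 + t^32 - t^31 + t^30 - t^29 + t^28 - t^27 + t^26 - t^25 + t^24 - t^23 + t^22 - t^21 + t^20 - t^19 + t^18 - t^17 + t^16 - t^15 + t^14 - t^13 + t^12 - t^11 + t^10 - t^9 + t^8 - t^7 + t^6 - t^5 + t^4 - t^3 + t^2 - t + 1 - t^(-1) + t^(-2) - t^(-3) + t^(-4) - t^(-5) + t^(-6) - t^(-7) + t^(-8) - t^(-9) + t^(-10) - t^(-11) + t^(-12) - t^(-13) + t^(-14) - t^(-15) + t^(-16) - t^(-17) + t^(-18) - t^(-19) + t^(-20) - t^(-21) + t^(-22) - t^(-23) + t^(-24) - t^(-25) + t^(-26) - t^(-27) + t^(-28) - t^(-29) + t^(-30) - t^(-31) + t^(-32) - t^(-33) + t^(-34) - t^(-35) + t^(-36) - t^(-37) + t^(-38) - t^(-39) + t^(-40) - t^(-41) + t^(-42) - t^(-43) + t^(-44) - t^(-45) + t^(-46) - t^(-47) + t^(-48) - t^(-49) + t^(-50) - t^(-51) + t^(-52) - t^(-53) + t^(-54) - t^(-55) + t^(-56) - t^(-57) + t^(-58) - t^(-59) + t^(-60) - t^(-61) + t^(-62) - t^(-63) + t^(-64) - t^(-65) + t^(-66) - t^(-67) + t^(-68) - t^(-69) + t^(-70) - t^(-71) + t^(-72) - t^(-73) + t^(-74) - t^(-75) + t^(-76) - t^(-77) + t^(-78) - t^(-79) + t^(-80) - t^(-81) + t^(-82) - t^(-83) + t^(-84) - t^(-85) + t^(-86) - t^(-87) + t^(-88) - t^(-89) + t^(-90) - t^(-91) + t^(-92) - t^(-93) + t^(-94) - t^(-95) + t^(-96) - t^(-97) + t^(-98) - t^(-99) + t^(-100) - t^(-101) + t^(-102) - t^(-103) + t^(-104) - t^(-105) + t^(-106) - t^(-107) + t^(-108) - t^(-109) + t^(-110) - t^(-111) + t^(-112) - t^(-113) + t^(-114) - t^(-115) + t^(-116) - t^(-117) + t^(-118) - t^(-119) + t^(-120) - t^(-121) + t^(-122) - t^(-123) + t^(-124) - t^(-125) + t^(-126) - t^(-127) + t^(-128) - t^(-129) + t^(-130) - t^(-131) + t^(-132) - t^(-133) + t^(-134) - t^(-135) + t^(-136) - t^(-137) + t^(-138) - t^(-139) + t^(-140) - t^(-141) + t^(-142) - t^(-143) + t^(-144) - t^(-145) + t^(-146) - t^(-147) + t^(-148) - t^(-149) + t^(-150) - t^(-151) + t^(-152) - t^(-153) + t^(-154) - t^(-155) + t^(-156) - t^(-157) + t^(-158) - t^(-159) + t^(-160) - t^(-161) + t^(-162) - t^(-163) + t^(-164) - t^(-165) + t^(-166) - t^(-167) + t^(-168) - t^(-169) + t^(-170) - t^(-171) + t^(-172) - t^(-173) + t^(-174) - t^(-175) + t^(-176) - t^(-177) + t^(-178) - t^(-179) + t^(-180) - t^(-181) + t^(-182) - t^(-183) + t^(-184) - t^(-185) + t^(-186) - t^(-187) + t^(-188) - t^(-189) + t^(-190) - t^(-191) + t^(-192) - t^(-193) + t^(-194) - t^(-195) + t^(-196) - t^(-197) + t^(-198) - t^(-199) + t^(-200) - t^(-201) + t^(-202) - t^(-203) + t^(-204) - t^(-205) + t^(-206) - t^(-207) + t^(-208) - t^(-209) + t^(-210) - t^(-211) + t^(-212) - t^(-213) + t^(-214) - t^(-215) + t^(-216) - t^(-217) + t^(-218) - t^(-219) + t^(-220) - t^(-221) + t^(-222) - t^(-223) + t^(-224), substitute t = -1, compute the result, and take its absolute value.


Step 1: The polynomial has 449 terms with alternating signs, exponents from 224 down to -224.
Step 2: Substitute t = -1. The i-th term has coefficient (-1)^i and exponent (m-i),
  so its value is (-1)^i * (-1)^(m-i) = (-1)^m = 1 for every i.
Step 3: All 449 terms equal 1, so Delta(-1) = 449 * (1) = 449
Step 4: |Delta(-1)| = 449

449


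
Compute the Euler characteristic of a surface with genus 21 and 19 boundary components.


chi = 2 - 2g - b
= 2 - 2*21 - 19
= 2 - 42 - 19 = -59

-59


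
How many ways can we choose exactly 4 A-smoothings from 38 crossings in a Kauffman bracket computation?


We choose which 4 of 38 crossings get A-smoothings.
C(38, 4) = 38! / (4! * 34!)
= 73815

73815


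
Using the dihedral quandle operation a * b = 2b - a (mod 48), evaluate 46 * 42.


46 * 42 = 2*42 - 46 mod 48
= 84 - 46 mod 48
= 38 mod 48 = 38

38


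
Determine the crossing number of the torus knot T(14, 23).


For a torus knot T(p, q) with gcd(p,q)=1,
the crossing number is min(p*(q-1), q*(p-1)).
p*(q-1) = 14*22 = 308
q*(p-1) = 23*13 = 299
min(308, 299) = 299

299


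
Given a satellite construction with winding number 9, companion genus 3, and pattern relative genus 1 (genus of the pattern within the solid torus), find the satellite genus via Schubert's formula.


Schubert: g(satellite) = g_rel(pattern) + |winding| * g(companion),
where g_rel(pattern) is the genus of the pattern relative to the solid torus.
= 1 + 9 * 3
= 1 + 27 = 28

28


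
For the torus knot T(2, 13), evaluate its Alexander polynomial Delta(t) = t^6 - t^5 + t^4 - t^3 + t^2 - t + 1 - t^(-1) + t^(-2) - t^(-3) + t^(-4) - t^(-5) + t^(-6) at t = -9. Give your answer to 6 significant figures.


Substituting t = -9 into Delta(t) = t^6 - t^5 + t^4 - t^3 + t^2 - t + 1 - t^(-1) + t^(-2) - t^(-3) + t^(-4) - t^(-5) + t^(-6):
Term values: (531441) + (59049) + (6561) + (729) + (81) + (9) + (1) + (0.111111) + (0.0123457) + (0.00137174) + (0.000152416) + (1.69351e-05) + (1.88168e-06)
Sum = 597871.125
Rounded to 6 significant figures: 597871

597871


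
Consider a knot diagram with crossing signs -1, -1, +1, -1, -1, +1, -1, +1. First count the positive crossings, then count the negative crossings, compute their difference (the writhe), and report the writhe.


Step 1: Count positive crossings (+1).
Positive crossings: 3
Step 2: Count negative crossings (-1).
Negative crossings: 5
Step 3: Writhe = (positive) - (negative)
w = 3 - 5 = -2
Step 4: |w| = 2, and w is negative

-2


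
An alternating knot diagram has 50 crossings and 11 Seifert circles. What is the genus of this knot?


For alternating knots, g = (c - s + 1)/2.
= (50 - 11 + 1)/2
= 40/2 = 20

20


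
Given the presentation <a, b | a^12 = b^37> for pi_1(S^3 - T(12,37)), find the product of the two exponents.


The relation is a^12 = b^37.
Product of exponents = 12 * 37
= 444

444


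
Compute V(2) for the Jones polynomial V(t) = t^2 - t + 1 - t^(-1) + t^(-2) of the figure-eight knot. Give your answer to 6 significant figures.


Substituting t = 2 into V(t) = t^2 - t + 1 - t^(-1) + t^(-2):
  (+)t^(2) = 4
  (-)t^(1) = -2
  (+)t^(0) = 1
  (-)t^(-1) = -0.5
  (+)t^(-2) = 0.25
Sum = (4) + (-2) + (1) + (-0.5) + (0.25)
= 2.75
Rounded to 6 significant figures: 2.75

2.75


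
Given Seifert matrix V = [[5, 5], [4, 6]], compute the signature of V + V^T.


Step 1: V + V^T = [[10, 9], [9, 12]]
Step 2: trace = 22, det = 39
Step 3: Discriminant = 22^2 - 4*39 = 328
Step 4: Eigenvalues: 20.0554, 1.94461
Step 5: Signature = (# positive eigenvalues) - (# negative eigenvalues) = 2

2


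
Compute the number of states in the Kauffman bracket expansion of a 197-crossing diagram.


Each crossing contributes 2 choices (A-smoothing or B-smoothing).
Total states = 2^197 = 200867255532373784442745261542645325315275374222849104412672

200867255532373784442745261542645325315275374222849104412672


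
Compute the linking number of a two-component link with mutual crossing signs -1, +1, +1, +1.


Step 1: Count positive crossings: 3
Step 2: Count negative crossings: 1
Step 3: Sum of signs = 3 - 1 = 2
Step 4: Linking number = sum/2 = 2/2 = 1

1


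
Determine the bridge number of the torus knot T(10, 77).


The bridge number of T(p,q) is min(p,q).
min(10, 77) = 10

10


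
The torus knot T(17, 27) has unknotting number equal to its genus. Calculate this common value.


For a torus knot T(p,q), both the unknotting number and genus equal (p-1)(q-1)/2.
= (17-1)(27-1)/2
= 16*26/2
= 416/2 = 208

208


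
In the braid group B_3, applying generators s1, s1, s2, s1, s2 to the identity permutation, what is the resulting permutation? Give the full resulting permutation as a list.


Starting with identity [1, 2, 3].
Apply generators in sequence:
  After s1: [2, 1, 3]
  After s1: [1, 2, 3]
  After s2: [1, 3, 2]
  After s1: [3, 1, 2]
  After s2: [3, 2, 1]
Final permutation: [3, 2, 1]

[3, 2, 1]


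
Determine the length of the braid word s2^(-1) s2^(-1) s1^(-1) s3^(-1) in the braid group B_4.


The word length counts the number of generators (including inverses).
Listing each generator: s2^(-1), s2^(-1), s1^(-1), s3^(-1)
There are 4 generators in this braid word.

4


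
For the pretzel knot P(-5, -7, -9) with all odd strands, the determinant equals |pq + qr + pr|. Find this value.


Step 1: Compute pq + qr + pr.
pq = (-5)*(-7) = 35
qr = (-7)*(-9) = 63
pr = (-5)*(-9) = 45
pq + qr + pr = 35 + 63 + 45 = 143
Step 2: Take absolute value.
det(P(-5,-7,-9)) = |143| = 143

143


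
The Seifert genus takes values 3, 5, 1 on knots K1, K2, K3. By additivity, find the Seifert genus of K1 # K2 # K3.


The Seifert genus is additive under connected sum.
Seifert genus(K1 # K2 # K3) = (3) + (5) + (1)
= 9

9


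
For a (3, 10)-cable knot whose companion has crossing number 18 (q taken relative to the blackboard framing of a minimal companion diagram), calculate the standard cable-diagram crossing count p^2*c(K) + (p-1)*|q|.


Step 1: Each of the c(K) crossings of the companion diagram becomes p*p = p^2 crossings among the p parallel strands, and each of the |q| twists s_1 s_2 ... s_(p-1) adds (p-1) crossings.
  Crossings = p^2 * c(K) + (p-1)*|q|
Step 2: = 3^2 * 18 + (3-1)*10
Step 3: = 9*18 + 2*10
Step 4: = 162 + 20 = 182

182


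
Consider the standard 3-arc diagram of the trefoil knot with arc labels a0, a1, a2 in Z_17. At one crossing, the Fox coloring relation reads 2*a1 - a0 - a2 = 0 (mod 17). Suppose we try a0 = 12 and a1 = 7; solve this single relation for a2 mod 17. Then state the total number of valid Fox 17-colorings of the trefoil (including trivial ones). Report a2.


Step 1: Apply the given crossing relation 2*a1 - a0 - a2 = 0 (mod 17).
  a2 = 2*a1 - a0 mod 17
  a2 = 2*7 - 12 mod 17
  a2 = 14 - 12 mod 17
  a2 = 2 mod 17 = 2
Step 2: The trefoil has determinant 3.
  Number of Fox p-colorings (p prime) is p^2 if p = 3, else p.
  Since 17 does not divide 3, only trivial (constant) colorings exist.
  (So the trial a0 = 12, a1 = 7 with a0 != a1 does NOT extend to a valid coloring of the whole trefoil: the other two crossing relations require 3*(a1 - a0) = 0 (mod 17), which fails.)
  Total colorings = 17
Step 3: a2 = 2, total Fox 17-colorings = 17

2


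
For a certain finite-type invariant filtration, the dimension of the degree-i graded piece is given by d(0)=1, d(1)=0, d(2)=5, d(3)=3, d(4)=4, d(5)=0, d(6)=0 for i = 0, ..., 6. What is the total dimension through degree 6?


Total dimension = d(0) + d(1) + ... + d(6)
= 1 + 0 + 5 + 3 + 4 + 0 + 0
= 13

13


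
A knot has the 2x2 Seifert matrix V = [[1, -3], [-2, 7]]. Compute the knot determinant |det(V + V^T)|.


Step 1: Form V + V^T where V = [[1, -3], [-2, 7]]
  V^T = [[1, -2], [-3, 7]]
  V + V^T = [[2, -5], [-5, 14]]
Step 2: det(V + V^T) = 2*14 - (-5)*(-5)
  = 28 - 25 = 3
Step 3: Knot determinant = |det(V + V^T)| = |3| = 3

3


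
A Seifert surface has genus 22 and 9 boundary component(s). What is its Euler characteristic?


chi = 2 - 2g - b
= 2 - 2*22 - 9
= 2 - 44 - 9 = -51

-51


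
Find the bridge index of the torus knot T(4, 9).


The bridge number of T(p,q) is min(p,q).
min(4, 9) = 4

4


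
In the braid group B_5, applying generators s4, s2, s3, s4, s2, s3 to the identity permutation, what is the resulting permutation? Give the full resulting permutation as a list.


Starting with identity [1, 2, 3, 4, 5].
Apply generators in sequence:
  After s4: [1, 2, 3, 5, 4]
  After s2: [1, 3, 2, 5, 4]
  After s3: [1, 3, 5, 2, 4]
  After s4: [1, 3, 5, 4, 2]
  After s2: [1, 5, 3, 4, 2]
  After s3: [1, 5, 4, 3, 2]
Final permutation: [1, 5, 4, 3, 2]

[1, 5, 4, 3, 2]


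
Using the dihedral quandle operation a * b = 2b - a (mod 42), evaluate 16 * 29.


16 * 29 = 2*29 - 16 mod 42
= 58 - 16 mod 42
= 42 mod 42 = 0

0


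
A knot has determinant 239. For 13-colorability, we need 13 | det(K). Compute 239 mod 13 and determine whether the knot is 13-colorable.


Step 1: A knot is p-colorable if and only if p divides its determinant.
Step 2: Compute 239 mod 13.
239 = 18 * 13 + 5
Step 3: 239 mod 13 = 5
Step 4: The knot is 13-colorable: no

5


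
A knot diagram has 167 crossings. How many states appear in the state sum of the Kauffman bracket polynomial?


Each crossing contributes 2 choices (A-smoothing or B-smoothing).
Total states = 2^167 = 187072209578355573530071658587684226515959365500928

187072209578355573530071658587684226515959365500928


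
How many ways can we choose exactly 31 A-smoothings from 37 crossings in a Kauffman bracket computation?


We choose which 31 of 37 crossings get A-smoothings.
C(37, 31) = 37! / (31! * 6!)
= 2324784

2324784


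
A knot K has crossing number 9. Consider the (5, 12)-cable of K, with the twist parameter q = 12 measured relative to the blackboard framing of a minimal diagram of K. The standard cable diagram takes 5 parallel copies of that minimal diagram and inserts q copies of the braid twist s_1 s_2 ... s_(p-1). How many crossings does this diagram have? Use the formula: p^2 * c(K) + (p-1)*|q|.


Step 1: Each of the c(K) crossings of the companion diagram becomes p*p = p^2 crossings among the p parallel strands, and each of the |q| twists s_1 s_2 ... s_(p-1) adds (p-1) crossings.
  Crossings = p^2 * c(K) + (p-1)*|q|
Step 2: = 5^2 * 9 + (5-1)*12
Step 3: = 25*9 + 4*12
Step 4: = 225 + 48 = 273

273


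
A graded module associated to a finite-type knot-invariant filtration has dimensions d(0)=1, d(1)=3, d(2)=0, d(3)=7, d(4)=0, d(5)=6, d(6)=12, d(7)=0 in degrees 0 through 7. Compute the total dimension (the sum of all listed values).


Total dimension = d(0) + d(1) + ... + d(7)
= 1 + 3 + 0 + 7 + 0 + 6 + 12 + 0
= 29

29


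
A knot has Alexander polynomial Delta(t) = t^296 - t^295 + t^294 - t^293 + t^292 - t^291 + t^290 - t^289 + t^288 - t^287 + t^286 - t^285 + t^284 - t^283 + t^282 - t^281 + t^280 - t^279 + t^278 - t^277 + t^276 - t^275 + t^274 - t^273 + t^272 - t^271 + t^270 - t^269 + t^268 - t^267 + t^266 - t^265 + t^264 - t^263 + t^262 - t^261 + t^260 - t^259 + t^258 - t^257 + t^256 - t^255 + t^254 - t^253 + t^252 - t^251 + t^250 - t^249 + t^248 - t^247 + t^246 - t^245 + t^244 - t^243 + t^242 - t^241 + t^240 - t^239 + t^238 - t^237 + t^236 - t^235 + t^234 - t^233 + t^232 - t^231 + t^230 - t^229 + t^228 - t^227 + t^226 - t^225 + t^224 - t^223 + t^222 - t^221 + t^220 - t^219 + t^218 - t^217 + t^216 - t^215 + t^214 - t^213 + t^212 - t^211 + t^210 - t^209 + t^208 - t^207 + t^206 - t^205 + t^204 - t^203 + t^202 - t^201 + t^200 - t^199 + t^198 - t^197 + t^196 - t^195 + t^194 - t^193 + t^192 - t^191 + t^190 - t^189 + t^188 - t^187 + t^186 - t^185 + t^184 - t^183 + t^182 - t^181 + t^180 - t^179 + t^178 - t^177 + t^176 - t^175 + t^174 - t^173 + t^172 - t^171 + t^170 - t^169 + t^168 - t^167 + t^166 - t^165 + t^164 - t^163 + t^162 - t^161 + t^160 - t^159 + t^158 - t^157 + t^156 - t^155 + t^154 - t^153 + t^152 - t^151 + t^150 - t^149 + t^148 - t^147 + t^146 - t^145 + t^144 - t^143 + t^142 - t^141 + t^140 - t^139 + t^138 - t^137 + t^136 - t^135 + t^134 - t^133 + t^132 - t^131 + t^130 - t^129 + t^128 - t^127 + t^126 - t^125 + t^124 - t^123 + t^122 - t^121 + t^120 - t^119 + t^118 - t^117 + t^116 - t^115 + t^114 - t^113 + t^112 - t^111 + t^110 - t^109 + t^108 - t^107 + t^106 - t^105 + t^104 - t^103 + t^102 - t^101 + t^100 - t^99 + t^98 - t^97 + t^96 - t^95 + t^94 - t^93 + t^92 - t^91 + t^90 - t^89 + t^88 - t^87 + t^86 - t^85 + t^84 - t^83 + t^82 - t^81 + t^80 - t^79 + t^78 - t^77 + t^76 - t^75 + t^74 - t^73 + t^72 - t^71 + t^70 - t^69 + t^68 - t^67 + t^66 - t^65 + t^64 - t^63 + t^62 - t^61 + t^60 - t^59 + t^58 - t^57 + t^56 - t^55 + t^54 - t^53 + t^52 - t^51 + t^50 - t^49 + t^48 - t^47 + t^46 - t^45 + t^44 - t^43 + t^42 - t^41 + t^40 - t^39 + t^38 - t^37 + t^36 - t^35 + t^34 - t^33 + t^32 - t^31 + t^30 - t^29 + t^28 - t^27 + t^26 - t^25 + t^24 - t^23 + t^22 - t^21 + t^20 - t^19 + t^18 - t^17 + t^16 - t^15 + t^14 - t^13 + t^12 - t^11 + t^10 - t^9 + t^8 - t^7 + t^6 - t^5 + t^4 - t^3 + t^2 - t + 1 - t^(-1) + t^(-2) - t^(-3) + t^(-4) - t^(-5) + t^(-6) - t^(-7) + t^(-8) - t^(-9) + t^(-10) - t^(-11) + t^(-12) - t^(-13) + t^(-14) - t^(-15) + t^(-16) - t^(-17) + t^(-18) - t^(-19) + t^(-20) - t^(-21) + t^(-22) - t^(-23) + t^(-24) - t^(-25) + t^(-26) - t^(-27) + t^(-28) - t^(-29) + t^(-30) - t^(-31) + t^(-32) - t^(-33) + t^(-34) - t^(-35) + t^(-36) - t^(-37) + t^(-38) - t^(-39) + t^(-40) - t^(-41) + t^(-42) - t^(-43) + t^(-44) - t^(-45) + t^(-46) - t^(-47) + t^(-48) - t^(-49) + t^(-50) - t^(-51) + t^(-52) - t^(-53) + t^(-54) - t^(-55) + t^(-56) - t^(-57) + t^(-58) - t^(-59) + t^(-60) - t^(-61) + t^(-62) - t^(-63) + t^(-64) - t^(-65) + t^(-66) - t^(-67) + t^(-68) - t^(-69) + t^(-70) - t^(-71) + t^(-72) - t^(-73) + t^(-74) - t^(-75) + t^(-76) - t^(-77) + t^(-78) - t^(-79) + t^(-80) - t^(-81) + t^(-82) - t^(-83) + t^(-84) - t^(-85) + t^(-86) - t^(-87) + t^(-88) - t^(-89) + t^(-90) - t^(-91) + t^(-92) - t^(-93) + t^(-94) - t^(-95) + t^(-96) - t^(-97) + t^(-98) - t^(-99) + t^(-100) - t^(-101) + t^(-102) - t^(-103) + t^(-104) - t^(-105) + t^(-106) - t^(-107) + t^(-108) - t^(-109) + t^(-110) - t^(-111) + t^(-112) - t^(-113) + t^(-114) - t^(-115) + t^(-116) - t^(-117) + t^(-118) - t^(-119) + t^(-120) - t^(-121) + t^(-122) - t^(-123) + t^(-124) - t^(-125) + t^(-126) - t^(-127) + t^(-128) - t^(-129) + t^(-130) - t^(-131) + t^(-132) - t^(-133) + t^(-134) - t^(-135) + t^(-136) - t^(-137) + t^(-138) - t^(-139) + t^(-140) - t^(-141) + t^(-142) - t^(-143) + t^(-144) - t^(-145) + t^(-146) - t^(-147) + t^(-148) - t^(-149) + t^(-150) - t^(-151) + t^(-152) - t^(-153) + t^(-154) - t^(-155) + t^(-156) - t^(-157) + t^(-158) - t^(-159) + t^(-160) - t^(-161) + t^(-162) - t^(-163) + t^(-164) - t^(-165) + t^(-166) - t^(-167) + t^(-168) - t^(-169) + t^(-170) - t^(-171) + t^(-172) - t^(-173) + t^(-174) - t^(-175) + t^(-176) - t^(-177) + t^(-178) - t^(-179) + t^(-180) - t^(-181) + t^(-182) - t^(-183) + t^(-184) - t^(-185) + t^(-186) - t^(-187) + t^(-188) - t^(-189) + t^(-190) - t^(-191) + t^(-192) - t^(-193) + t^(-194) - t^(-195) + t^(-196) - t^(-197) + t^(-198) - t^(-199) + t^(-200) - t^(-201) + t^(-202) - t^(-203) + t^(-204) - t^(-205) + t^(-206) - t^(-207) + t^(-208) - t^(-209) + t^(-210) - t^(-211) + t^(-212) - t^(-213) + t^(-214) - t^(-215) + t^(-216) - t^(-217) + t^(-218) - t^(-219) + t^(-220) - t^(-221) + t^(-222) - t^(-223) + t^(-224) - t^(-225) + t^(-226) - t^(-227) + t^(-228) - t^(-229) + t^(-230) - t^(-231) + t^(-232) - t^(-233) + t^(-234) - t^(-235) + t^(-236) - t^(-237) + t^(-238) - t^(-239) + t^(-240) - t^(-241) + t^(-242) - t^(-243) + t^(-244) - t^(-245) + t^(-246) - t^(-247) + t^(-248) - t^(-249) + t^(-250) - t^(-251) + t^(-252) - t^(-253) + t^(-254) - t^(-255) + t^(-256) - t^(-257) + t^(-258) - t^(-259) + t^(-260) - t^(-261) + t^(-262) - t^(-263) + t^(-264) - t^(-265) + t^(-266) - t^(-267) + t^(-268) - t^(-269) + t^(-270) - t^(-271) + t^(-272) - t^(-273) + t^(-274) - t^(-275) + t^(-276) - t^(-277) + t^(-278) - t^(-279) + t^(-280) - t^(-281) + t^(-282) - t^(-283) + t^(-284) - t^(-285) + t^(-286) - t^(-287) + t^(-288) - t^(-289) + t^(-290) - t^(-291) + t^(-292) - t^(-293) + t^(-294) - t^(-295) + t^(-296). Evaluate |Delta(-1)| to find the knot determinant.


Step 1: The polynomial has 593 terms with alternating signs, exponents from 296 down to -296.
Step 2: Substitute t = -1. The i-th term has coefficient (-1)^i and exponent (m-i),
  so its value is (-1)^i * (-1)^(m-i) = (-1)^m = 1 for every i.
Step 3: All 593 terms equal 1, so Delta(-1) = 593 * (1) = 593
Step 4: |Delta(-1)| = 593

593


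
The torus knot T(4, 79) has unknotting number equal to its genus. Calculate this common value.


For a torus knot T(p,q), both the unknotting number and genus equal (p-1)(q-1)/2.
= (4-1)(79-1)/2
= 3*78/2
= 234/2 = 117

117


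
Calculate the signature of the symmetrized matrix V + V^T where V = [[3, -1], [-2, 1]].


Step 1: V + V^T = [[6, -3], [-3, 2]]
Step 2: trace = 8, det = 3
Step 3: Discriminant = 8^2 - 4*3 = 52
Step 4: Eigenvalues: 7.60555, 0.394449
Step 5: Signature = (# positive eigenvalues) - (# negative eigenvalues) = 2

2


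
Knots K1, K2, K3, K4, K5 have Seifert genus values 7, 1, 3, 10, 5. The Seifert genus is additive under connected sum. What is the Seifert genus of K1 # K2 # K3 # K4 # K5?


The Seifert genus is additive under connected sum.
Seifert genus(K1 # K2 # K3 # K4 # K5) = (7) + (1) + (3) + (10) + (5)
= 26

26


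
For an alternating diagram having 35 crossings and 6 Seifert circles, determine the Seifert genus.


For alternating knots, g = (c - s + 1)/2.
= (35 - 6 + 1)/2
= 30/2 = 15

15


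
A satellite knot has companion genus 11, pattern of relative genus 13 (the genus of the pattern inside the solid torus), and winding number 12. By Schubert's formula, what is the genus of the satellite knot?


Schubert: g(satellite) = g_rel(pattern) + |winding| * g(companion),
where g_rel(pattern) is the genus of the pattern relative to the solid torus.
= 13 + 12 * 11
= 13 + 132 = 145

145


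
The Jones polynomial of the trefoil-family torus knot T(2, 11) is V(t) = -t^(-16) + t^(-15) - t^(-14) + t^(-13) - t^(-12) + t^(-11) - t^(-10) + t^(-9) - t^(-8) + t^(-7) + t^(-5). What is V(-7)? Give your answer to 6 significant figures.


Substituting t = -7 into V(t) = -t^(-16) + t^(-15) - t^(-14) + t^(-13) - t^(-12) + t^(-11) - t^(-10) + t^(-9) - t^(-8) + t^(-7) + t^(-5):
  (-)t^(-16) = -3.00906e-14
  (+)t^(-15) = -2.10634e-13
  (-)t^(-14) = -1.47444e-12
  (+)t^(-13) = -1.03211e-11
  (-)t^(-12) = -7.22476e-11
  (+)t^(-11) = -5.05733e-10
  (-)t^(-10) = -3.54013e-09
  (+)t^(-9) = -2.47809e-08
  (-)t^(-8) = -1.73467e-07
  (+)t^(-7) = -1.21427e-06
  (+)t^(-5) = -5.9499e-05
Sum = (-3.00906e-14) + (-2.10634e-13) + (-1.47444e-12) + (-1.03211e-11) + (-7.22476e-11) + (-5.05733e-10) + (-3.54013e-09) + (-2.47809e-08) + (-1.73467e-07) + (-1.21427e-06) + (-5.9499e-05)
= -6.091566155e-05
Rounded to 6 significant figures: -6.09157e-05

-6.09157e-05


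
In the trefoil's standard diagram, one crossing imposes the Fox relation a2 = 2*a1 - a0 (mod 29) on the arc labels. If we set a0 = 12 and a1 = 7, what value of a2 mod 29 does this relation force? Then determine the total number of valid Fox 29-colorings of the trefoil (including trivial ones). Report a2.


Step 1: Apply the given crossing relation 2*a1 - a0 - a2 = 0 (mod 29).
  a2 = 2*a1 - a0 mod 29
  a2 = 2*7 - 12 mod 29
  a2 = 14 - 12 mod 29
  a2 = 2 mod 29 = 2
Step 2: The trefoil has determinant 3.
  Number of Fox p-colorings (p prime) is p^2 if p = 3, else p.
  Since 29 does not divide 3, only trivial (constant) colorings exist.
  (So the trial a0 = 12, a1 = 7 with a0 != a1 does NOT extend to a valid coloring of the whole trefoil: the other two crossing relations require 3*(a1 - a0) = 0 (mod 29), which fails.)
  Total colorings = 29
Step 3: a2 = 2, total Fox 29-colorings = 29

2


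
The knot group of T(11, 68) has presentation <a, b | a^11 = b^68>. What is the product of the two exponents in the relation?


The relation is a^11 = b^68.
Product of exponents = 11 * 68
= 748

748


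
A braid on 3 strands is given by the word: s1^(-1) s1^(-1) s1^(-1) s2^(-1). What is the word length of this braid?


The word length counts the number of generators (including inverses).
Listing each generator: s1^(-1), s1^(-1), s1^(-1), s2^(-1)
There are 4 generators in this braid word.

4


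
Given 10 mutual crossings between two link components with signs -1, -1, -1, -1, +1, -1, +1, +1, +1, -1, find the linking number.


Step 1: Count positive crossings: 4
Step 2: Count negative crossings: 6
Step 3: Sum of signs = 4 - 6 = -2
Step 4: Linking number = sum/2 = -2/2 = -1

-1


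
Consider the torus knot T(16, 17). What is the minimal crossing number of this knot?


For a torus knot T(p, q) with gcd(p,q)=1,
the crossing number is min(p*(q-1), q*(p-1)).
p*(q-1) = 16*16 = 256
q*(p-1) = 17*15 = 255
min(256, 255) = 255

255


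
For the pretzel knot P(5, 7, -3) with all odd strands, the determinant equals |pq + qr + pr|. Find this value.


Step 1: Compute pq + qr + pr.
pq = 5*7 = 35
qr = 7*(-3) = -21
pr = 5*(-3) = -15
pq + qr + pr = 35 + (-21) + (-15) = -1
Step 2: Take absolute value.
det(P(5,7,-3)) = |-1| = 1

1


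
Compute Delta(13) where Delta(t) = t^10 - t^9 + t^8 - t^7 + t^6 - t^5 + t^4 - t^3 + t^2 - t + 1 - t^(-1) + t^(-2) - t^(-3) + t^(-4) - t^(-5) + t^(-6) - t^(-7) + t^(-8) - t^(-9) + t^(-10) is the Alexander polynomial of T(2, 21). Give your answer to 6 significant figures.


Substituting t = 13 into Delta(t) = t^10 - t^9 + t^8 - t^7 + t^6 - t^5 + t^4 - t^3 + t^2 - t + 1 - t^(-1) + t^(-2) - t^(-3) + t^(-4) - t^(-5) + t^(-6) - t^(-7) + t^(-8) - t^(-9) + t^(-10):
Term values: (137858491849) + (-10604499373) + (815730721) + (-62748517) + (4826809) + (-371293) + (28561) + (-2197) + (169) + (-13) + (1) + (-0.0769231) + (0.00591716) + (-0.000455166) + (3.50128e-05) + (-2.69329e-06) + (2.07176e-07) + (-1.59366e-08) + (1.22589e-09) + (-9.42996e-11) + (7.25382e-12)
Sum = 1.280114567e+11
Rounded to 6 significant figures: 1.28011e+11

1.28011e+11


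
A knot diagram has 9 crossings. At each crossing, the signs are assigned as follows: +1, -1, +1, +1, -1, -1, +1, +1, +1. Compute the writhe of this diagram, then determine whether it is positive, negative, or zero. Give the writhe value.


Step 1: Count positive crossings (+1).
Positive crossings: 6
Step 2: Count negative crossings (-1).
Negative crossings: 3
Step 3: Writhe = (positive) - (negative)
w = 6 - 3 = 3
Step 4: |w| = 3, and w is positive

3


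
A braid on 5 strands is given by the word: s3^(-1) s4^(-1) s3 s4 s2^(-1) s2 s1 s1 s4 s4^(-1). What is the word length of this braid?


The word length counts the number of generators (including inverses).
Listing each generator: s3^(-1), s4^(-1), s3, s4, s2^(-1), s2, s1, s1, s4, s4^(-1)
There are 10 generators in this braid word.

10


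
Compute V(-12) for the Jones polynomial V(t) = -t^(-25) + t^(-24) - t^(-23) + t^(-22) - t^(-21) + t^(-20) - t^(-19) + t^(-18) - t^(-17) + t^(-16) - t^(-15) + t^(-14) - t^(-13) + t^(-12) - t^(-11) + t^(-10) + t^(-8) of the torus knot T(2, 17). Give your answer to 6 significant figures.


Substituting t = -12 into V(t) = -t^(-25) + t^(-24) - t^(-23) + t^(-22) - t^(-21) + t^(-20) - t^(-19) + t^(-18) - t^(-17) + t^(-16) - t^(-15) + t^(-14) - t^(-13) + t^(-12) - t^(-11) + t^(-10) + t^(-8):
  (-)t^(-25) = 1.04826e-27
  (+)t^(-24) = 1.25791e-26
  (-)t^(-23) = 1.50949e-25
  (+)t^(-22) = 1.81139e-24
  (-)t^(-21) = 2.17367e-23
  (+)t^(-20) = 2.60841e-22
  (-)t^(-19) = 3.13009e-21
  (+)t^(-18) = 3.7561e-20
  (-)t^(-17) = 4.50732e-19
  (+)t^(-16) = 5.40879e-18
  (-)t^(-15) = 6.49055e-17
  (+)t^(-14) = 7.78866e-16
  (-)t^(-13) = 9.34639e-15
  (+)t^(-12) = 1.12157e-13
  (-)t^(-11) = 1.34588e-12
  (+)t^(-10) = 1.61506e-11
  (+)t^(-8) = 2.32568e-09
Sum = (1.04826e-27) + (1.25791e-26) + (1.50949e-25) + (1.81139e-24) + (2.17367e-23) + (2.60841e-22) + (3.13009e-21) + (3.7561e-20) + (4.50732e-19) + (5.40879e-18) + (6.49055e-17) + (7.78866e-16) + (9.34639e-15) + (1.12157e-13) + (1.34588e-12) + (1.61506e-11) + (2.32568e-09)
= 2.343299184e-09
Rounded to 6 significant figures: 2.3433e-09

2.3433e-09


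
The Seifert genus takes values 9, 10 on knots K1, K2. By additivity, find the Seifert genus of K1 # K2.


The Seifert genus is additive under connected sum.
Seifert genus(K1 # K2) = (9) + (10)
= 19

19


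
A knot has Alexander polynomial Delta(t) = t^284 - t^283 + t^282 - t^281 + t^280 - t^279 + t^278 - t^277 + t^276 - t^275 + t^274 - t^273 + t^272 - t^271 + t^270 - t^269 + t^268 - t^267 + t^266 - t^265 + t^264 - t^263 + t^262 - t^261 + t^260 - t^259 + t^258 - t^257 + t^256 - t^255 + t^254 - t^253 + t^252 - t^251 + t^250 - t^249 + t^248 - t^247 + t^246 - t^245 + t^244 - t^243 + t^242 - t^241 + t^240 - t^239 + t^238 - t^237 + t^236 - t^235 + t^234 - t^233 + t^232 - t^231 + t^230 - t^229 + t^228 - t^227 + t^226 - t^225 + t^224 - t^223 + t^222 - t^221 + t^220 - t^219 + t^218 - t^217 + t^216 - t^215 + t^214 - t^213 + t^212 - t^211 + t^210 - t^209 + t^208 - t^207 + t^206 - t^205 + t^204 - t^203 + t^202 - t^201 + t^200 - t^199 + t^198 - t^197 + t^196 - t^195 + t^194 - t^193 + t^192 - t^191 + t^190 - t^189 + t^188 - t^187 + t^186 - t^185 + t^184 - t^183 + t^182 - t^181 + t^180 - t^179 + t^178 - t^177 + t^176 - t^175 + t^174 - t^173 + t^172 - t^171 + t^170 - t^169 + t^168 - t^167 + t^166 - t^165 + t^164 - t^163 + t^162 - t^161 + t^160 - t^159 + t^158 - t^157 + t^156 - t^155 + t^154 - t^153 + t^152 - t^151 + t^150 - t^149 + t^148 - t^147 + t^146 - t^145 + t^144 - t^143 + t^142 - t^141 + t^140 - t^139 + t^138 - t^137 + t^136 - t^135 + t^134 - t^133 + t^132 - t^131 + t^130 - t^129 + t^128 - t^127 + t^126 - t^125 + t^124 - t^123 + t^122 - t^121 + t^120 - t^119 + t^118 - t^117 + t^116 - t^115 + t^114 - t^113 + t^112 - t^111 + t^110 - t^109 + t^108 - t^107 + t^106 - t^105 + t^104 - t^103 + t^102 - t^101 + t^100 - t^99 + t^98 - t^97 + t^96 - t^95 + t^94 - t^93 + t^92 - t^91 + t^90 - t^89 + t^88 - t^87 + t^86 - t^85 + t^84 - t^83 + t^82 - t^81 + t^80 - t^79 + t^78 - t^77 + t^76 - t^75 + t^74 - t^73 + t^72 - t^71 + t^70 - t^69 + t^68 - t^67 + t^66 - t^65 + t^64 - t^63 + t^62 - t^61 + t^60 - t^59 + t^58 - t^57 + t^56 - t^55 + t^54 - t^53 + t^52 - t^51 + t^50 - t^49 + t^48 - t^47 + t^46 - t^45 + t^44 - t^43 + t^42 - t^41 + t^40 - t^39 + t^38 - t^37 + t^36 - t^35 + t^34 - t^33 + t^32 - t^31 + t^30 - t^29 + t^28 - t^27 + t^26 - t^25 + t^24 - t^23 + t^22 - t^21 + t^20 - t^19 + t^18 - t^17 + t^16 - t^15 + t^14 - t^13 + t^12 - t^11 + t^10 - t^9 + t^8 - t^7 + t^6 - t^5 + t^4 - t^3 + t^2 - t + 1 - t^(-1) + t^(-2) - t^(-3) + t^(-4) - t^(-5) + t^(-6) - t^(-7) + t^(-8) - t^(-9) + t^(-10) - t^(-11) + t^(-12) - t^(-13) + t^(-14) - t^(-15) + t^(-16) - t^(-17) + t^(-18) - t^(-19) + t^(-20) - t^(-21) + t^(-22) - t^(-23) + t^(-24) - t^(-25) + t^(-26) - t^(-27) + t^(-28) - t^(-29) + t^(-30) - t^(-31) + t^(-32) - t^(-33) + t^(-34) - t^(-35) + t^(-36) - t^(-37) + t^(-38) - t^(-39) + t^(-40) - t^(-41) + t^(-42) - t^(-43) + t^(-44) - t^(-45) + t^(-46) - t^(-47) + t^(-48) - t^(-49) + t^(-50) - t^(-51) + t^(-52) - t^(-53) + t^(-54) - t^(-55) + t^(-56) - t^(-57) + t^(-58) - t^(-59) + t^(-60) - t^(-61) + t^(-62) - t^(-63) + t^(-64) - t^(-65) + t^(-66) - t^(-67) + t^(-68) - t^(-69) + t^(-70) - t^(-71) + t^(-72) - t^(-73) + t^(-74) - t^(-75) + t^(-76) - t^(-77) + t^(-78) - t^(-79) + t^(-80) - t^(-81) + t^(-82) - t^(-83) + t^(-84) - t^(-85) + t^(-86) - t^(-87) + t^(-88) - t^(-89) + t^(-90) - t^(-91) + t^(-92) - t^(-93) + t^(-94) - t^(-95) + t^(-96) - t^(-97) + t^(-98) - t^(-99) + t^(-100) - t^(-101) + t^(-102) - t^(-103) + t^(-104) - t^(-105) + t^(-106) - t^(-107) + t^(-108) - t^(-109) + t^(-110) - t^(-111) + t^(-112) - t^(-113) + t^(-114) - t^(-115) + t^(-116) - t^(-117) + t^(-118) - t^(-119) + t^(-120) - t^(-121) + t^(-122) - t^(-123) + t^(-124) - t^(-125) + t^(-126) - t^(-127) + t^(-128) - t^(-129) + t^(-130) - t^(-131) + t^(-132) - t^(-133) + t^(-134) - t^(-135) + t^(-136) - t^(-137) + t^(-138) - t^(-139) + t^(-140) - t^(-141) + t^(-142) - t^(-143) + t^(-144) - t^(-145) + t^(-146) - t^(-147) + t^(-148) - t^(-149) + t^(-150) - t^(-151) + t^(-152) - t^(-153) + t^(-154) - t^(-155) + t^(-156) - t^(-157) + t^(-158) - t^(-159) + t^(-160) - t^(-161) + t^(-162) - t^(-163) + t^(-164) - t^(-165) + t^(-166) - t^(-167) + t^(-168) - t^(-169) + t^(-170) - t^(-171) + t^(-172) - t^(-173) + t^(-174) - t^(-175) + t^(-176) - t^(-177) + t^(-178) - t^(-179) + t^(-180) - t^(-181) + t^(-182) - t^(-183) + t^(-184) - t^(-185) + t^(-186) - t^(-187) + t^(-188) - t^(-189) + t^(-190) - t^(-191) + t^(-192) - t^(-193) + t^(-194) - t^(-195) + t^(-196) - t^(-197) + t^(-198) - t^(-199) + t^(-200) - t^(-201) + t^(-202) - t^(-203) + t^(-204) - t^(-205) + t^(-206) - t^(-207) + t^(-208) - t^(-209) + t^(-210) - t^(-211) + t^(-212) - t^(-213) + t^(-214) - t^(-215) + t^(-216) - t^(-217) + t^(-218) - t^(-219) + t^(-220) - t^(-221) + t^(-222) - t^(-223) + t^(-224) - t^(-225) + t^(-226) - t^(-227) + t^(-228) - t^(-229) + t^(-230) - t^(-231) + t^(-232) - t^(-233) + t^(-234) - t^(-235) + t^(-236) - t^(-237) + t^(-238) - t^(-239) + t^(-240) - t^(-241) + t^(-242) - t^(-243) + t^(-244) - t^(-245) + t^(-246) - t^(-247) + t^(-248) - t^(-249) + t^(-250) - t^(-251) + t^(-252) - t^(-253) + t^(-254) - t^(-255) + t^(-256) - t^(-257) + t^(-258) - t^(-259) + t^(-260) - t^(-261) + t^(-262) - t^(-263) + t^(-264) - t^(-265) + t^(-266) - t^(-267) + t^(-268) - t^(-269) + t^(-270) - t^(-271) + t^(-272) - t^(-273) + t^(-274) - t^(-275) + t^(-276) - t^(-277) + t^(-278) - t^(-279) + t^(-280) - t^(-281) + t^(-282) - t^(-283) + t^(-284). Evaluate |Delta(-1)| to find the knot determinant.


Step 1: The polynomial has 569 terms with alternating signs, exponents from 284 down to -284.
Step 2: Substitute t = -1. The i-th term has coefficient (-1)^i and exponent (m-i),
  so its value is (-1)^i * (-1)^(m-i) = (-1)^m = 1 for every i.
Step 3: All 569 terms equal 1, so Delta(-1) = 569 * (1) = 569
Step 4: |Delta(-1)| = 569

569
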